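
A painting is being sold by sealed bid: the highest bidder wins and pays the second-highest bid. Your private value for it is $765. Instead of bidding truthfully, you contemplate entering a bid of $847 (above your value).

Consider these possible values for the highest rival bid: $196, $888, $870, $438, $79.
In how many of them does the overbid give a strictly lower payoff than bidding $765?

The deviation hurts exactly when the highest competing bid lies strictly between $765 and $847 — overbidding then wins at a price above your value.
$196: below both → same outcome either way.
$888: above both → same outcome either way.
$870: above both → same outcome either way.
$438: below both → same outcome either way.
$79: below both → same outcome either way.
Count: 0.

0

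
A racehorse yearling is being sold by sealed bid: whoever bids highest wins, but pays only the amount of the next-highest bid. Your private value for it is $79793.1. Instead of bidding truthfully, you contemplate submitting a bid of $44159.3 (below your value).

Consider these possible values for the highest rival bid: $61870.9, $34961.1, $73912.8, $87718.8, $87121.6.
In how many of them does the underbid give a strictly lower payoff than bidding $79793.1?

2

The deviation hurts exactly when the highest competing bid lies strictly between $44159.3 and $79793.1 — underbidding then forfeits a profitable win.
$61870.9: inside the interval → strictly worse (loss $17922.2).
$34961.1: below both → same outcome either way.
$73912.8: inside the interval → strictly worse (loss $5880.3).
$87718.8: above both → same outcome either way.
$87121.6: above both → same outcome either way.
Count: 2.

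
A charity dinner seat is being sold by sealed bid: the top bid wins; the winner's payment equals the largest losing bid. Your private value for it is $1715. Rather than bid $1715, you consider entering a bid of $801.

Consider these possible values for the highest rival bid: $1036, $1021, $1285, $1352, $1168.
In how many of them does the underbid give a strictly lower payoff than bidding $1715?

5

The deviation hurts exactly when the highest competing bid lies strictly between $801 and $1715 — underbidding then forfeits a profitable win.
$1036: inside the interval → strictly worse (loss $679).
$1021: inside the interval → strictly worse (loss $694).
$1285: inside the interval → strictly worse (loss $430).
$1352: inside the interval → strictly worse (loss $363).
$1168: inside the interval → strictly worse (loss $547).
Count: 5.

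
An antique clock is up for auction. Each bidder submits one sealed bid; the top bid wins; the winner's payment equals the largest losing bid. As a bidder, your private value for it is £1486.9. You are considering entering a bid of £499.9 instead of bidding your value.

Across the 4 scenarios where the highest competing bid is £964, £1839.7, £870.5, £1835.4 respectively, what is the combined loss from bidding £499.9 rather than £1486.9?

The deviation costs you only when the competing bid falls strictly between £499.9 and £1486.9; elsewhere both bids give the same outcome.
£964: truthful payoff £522.9, deviation payoff £0 → loss £522.9.
£1839.7: outcomes coincide → loss £0.
£870.5: truthful payoff £616.4, deviation payoff £0 → loss £616.4.
£1835.4: outcomes coincide → loss £0.
Total loss = £522.9 + £616.4 = £1139.3.

£1139.3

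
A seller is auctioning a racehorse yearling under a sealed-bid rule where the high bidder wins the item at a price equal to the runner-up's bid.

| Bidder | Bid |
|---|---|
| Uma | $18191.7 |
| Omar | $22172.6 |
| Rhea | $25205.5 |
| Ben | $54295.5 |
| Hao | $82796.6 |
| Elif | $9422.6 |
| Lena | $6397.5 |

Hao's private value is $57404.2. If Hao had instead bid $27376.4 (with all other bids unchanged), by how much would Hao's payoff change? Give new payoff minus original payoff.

−$3108.7

The highest bid among the other bidders is $54295.5; Hao's bid doesn't change that.
Original bid $82796.6: Hao is highest, pays the top rival bid $54295.5; payoff $57404.2 − $54295.5 = $3108.7.
Alternative bid $27376.4: Hao is not highest (top rival bid is $54295.5); payoff $0.
Change in payoff = $0 − ($3108.7) = −$3108.7.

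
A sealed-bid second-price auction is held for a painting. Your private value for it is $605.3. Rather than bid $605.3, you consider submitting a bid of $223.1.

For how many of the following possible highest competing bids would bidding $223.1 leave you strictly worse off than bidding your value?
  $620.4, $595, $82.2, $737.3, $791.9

1

The deviation hurts exactly when the highest competing bid lies strictly between $223.1 and $605.3 — underbidding then forfeits a profitable win.
$620.4: above both → same outcome either way.
$595: inside the interval → strictly worse (loss $10.3).
$82.2: below both → same outcome either way.
$737.3: above both → same outcome either way.
$791.9: above both → same outcome either way.
Count: 1.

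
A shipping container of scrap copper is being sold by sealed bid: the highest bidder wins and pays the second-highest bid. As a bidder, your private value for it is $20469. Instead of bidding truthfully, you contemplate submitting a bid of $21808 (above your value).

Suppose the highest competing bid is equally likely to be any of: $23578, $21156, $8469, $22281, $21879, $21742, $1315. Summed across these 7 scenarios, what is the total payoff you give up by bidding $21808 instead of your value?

$1960

The deviation costs you only when the competing bid falls strictly between $20469 and $21808; elsewhere both bids give the same outcome.
$23578: outcomes coincide → loss $0.
$21156: truthful payoff $0, deviation payoff −$687 → loss $687.
$8469: outcomes coincide → loss $0.
$22281: outcomes coincide → loss $0.
$21879: outcomes coincide → loss $0.
$21742: truthful payoff $0, deviation payoff −$1273 → loss $1273.
$1315: outcomes coincide → loss $0.
Total loss = $687 + $1273 = $1960.
Because the price is fixed by the runner-up's bid, deviating from your value can only change a good outcome into a bad one — never the reverse.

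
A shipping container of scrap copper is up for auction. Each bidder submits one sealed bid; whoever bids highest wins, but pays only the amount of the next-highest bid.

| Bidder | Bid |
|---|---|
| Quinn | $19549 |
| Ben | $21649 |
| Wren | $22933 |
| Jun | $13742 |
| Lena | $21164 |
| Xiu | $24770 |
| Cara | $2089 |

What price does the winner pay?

$22933

Highest bid: Xiu at $24770, so Xiu wins.
Second-highest bid: Wren at $22933 — that is the price the winner pays.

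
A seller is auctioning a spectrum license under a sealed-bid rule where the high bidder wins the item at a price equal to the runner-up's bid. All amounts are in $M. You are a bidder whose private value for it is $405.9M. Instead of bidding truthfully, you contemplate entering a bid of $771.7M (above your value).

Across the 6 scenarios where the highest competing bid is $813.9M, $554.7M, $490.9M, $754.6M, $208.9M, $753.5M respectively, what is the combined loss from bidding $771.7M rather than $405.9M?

$930.1M

The deviation costs you only when the competing bid falls strictly between $405.9M and $771.7M; elsewhere both bids give the same outcome.
$813.9M: outcomes coincide → loss $0M.
$554.7M: truthful payoff $0M, deviation payoff −$148.8M → loss $148.8M.
$490.9M: truthful payoff $0M, deviation payoff −$85M → loss $85M.
$754.6M: truthful payoff $0M, deviation payoff −$348.7M → loss $348.7M.
$208.9M: outcomes coincide → loss $0M.
$753.5M: truthful payoff $0M, deviation payoff −$347.6M → loss $347.6M.
Total loss = $148.8M + $85M + $348.7M + $347.6M = $930.1M.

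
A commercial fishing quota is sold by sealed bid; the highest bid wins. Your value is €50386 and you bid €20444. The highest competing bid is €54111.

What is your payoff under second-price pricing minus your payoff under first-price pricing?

Your bid €20444 is below €54111, so you lose under either rule.
Payoff is €0 in both cases; difference = €0.

€0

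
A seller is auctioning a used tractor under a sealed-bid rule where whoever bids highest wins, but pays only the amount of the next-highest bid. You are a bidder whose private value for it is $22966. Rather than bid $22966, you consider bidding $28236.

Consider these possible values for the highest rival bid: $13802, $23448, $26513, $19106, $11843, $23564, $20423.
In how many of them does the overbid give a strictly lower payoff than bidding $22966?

The deviation hurts exactly when the highest competing bid lies strictly between $22966 and $28236 — overbidding then wins at a price above your value.
$13802: below both → same outcome either way.
$23448: inside the interval → strictly worse (loss $482).
$26513: inside the interval → strictly worse (loss $3547).
$19106: below both → same outcome either way.
$11843: below both → same outcome either way.
$23564: inside the interval → strictly worse (loss $598).
$20423: below both → same outcome either way.
Count: 3.

3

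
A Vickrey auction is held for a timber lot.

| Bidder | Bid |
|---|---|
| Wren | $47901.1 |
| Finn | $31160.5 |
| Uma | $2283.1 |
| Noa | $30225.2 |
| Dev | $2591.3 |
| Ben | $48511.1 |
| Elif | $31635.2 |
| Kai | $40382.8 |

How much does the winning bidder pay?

Highest bid: Ben at $48511.1, so Ben wins.
Second-highest bid: Wren at $47901.1 — that is the price the winner pays.

$47901.1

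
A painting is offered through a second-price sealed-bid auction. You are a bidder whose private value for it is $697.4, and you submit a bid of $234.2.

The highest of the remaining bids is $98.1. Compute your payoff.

$599.3

Your bid $234.2 exceeds the highest competing bid $98.1, so you win.
In a second-price auction the winner pays the second-highest bid, $98.1.
Payoff = value − price = $697.4 − $98.1 = $599.3.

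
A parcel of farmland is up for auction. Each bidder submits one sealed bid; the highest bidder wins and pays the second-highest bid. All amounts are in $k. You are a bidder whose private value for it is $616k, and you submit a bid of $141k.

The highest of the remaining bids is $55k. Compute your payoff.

Your bid $141k exceeds the highest competing bid $55k, so you win.
In a second-price auction the winner pays the second-highest bid, $55k.
Payoff = value − price = $616k − $55k = $561k.

$561k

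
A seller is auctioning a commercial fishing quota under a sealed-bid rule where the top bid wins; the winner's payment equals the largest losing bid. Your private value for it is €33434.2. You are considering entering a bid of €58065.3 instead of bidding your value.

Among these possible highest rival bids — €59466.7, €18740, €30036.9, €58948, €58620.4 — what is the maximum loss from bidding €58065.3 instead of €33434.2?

€59466.7: same outcome either way → loss €0.
€18740: same outcome either way → loss €0.
€30036.9: same outcome either way → loss €0.
€58948: same outcome either way → loss €0.
€58620.4: same outcome either way → loss €0.
Maximum loss: €0.

€0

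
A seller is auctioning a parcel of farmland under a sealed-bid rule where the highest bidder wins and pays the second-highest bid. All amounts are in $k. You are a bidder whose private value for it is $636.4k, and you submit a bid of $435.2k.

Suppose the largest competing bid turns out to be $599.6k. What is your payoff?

Your bid $435.2k is below the highest competing bid $599.6k, so you lose.
A losing bidder pays nothing and receives nothing: payoff = $0k.

$0k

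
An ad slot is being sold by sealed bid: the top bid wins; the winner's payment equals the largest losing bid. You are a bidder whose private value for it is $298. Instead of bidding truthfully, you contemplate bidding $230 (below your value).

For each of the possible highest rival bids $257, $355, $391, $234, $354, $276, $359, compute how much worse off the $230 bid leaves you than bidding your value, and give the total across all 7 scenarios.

The deviation costs you only when the competing bid falls strictly between $230 and $298; elsewhere both bids give the same outcome.
$257: truthful payoff $41, deviation payoff $0 → loss $41.
$355: outcomes coincide → loss $0.
$391: outcomes coincide → loss $0.
$234: truthful payoff $64, deviation payoff $0 → loss $64.
$354: outcomes coincide → loss $0.
$276: truthful payoff $22, deviation payoff $0 → loss $22.
$359: outcomes coincide → loss $0.
Total loss = $41 + $64 + $22 = $127.

$127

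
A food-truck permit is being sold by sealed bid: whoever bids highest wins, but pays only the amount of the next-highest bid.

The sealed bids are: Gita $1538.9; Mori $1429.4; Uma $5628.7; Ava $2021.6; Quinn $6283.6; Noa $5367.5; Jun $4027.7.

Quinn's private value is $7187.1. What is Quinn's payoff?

$1558.4

Highest bid: Quinn at $6283.6, so Quinn wins.
Second-highest bid: Uma at $5628.7 — that is the price the winner pays.
Quinn's payoff = value − price = $7187.1 − $5628.7 = $1558.4.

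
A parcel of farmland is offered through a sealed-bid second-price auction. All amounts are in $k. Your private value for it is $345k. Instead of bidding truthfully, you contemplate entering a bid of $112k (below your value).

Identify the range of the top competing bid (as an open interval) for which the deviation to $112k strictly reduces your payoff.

($112k, $345k)

If the competing bid is below $112k, both bids win at the same price — no difference.
If it is above $345k, both bids lose — no difference.
If it lies strictly between $112k and $345k, bidding your value wins at a price below your value (positive payoff) while bidding $112k loses (payoff 0).
So the deviation strictly hurts on the open interval ($112k, $345k).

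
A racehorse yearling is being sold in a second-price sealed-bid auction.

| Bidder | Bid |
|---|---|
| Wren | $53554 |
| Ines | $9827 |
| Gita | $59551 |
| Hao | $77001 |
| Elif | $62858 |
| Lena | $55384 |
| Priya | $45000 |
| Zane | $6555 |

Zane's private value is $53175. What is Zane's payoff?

$0

Highest bid: Hao at $77001, so Hao wins.
Second-highest bid: Elif at $62858 — that is the price the winner pays.
Zane did not win, so Zane pays nothing and receives nothing: payoff $0.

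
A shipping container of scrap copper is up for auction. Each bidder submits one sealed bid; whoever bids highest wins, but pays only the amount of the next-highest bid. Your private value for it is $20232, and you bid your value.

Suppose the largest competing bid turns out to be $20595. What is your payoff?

$0

Your bid $20232 is below the highest competing bid $20595, so you lose.
A losing bidder pays nothing and receives nothing: payoff = $0.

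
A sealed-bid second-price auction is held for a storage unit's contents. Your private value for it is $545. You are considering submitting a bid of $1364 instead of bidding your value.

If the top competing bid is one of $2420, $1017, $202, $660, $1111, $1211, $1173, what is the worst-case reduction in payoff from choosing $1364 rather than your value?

$666

$2420: same outcome either way → loss $0.
$1017: truthful gives $0, deviation gives −$472 → loss $472.
$202: same outcome either way → loss $0.
$660: truthful gives $0, deviation gives −$115 → loss $115.
$1111: truthful gives $0, deviation gives −$566 → loss $566.
$1211: truthful gives $0, deviation gives −$666 → loss $666.
$1173: truthful gives $0, deviation gives −$628 → loss $628.
Maximum loss: $666.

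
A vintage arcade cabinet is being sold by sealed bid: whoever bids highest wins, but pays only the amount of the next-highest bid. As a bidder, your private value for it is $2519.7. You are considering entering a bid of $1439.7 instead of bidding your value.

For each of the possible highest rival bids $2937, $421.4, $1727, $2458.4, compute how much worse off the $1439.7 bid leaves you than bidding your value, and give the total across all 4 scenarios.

$854

The deviation costs you only when the competing bid falls strictly between $1439.7 and $2519.7; elsewhere both bids give the same outcome.
$2937: outcomes coincide → loss $0.
$421.4: outcomes coincide → loss $0.
$1727: truthful payoff $792.7, deviation payoff $0 → loss $792.7.
$2458.4: truthful payoff $61.3, deviation payoff $0 → loss $61.3.
Total loss = $792.7 + $61.3 = $854.
Because the price is fixed by the runner-up's bid, deviating from your value can only change a good outcome into a bad one — never the reverse.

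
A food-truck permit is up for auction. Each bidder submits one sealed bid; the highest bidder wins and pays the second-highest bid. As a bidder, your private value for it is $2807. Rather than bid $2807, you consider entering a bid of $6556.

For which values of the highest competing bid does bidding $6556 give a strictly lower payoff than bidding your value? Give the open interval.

($2807, $6556)

If the competing bid is below $2807, both bids win at the same price — no difference.
If it is above $6556, both bids lose — no difference.
If it lies strictly between $2807 and $6556, bidding your value loses (payoff 0) while bidding $6556 wins at a price above your value (payoff negative).
So the deviation strictly hurts on the open interval ($2807, $6556).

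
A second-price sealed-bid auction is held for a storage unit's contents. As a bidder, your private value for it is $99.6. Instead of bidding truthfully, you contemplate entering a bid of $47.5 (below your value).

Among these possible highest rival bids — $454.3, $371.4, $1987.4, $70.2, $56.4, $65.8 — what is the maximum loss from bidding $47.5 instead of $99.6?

$43.2

$454.3: same outcome either way → loss $0.
$371.4: same outcome either way → loss $0.
$1987.4: same outcome either way → loss $0.
$70.2: truthful gives $29.4, deviation gives $0 → loss $29.4.
$56.4: truthful gives $43.2, deviation gives $0 → loss $43.2.
$65.8: truthful gives $33.8, deviation gives $0 → loss $33.8.
Maximum loss: $43.2.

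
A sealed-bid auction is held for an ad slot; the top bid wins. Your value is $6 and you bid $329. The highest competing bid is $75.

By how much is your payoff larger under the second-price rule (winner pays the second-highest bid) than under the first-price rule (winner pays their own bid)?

$254

You have the highest bid, so you win under either rule.
Second-price: pay $75 → payoff −$69.
First-price: pay your own bid $329 → payoff −$323.
Difference = −$69 − (−$323) = $254.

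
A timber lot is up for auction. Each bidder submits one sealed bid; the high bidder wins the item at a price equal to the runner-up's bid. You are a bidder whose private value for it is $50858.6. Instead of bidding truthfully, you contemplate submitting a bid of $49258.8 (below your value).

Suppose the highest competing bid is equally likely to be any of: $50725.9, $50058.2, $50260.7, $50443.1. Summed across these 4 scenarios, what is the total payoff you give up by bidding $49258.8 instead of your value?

$1946.5

The deviation costs you only when the competing bid falls strictly between $49258.8 and $50858.6; elsewhere both bids give the same outcome.
$50725.9: truthful payoff $132.7, deviation payoff $0 → loss $132.7.
$50058.2: truthful payoff $800.4, deviation payoff $0 → loss $800.4.
$50260.7: truthful payoff $597.9, deviation payoff $0 → loss $597.9.
$50443.1: truthful payoff $415.5, deviation payoff $0 → loss $415.5.
Total loss = $132.7 + $800.4 + $597.9 + $415.5 = $1946.5.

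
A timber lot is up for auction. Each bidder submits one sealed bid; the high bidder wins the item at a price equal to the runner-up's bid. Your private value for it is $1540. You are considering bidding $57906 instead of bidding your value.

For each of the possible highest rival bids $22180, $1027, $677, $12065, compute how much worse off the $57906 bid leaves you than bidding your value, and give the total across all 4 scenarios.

$31165

The deviation costs you only when the competing bid falls strictly between $1540 and $57906; elsewhere both bids give the same outcome.
$22180: truthful payoff $0, deviation payoff −$20640 → loss $20640.
$1027: outcomes coincide → loss $0.
$677: outcomes coincide → loss $0.
$12065: truthful payoff $0, deviation payoff −$10525 → loss $10525.
Total loss = $20640 + $10525 = $31165.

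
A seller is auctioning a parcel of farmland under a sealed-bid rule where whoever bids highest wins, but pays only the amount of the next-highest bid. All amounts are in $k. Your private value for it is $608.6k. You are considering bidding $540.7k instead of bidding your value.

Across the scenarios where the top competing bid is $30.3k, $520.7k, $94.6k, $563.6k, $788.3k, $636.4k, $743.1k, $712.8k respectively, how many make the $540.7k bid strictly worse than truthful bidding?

1

The deviation hurts exactly when the highest competing bid lies strictly between $540.7k and $608.6k — underbidding then forfeits a profitable win.
$30.3k: below both → same outcome either way.
$520.7k: below both → same outcome either way.
$94.6k: below both → same outcome either way.
$563.6k: inside the interval → strictly worse (loss $45k).
$788.3k: above both → same outcome either way.
$636.4k: above both → same outcome either way.
$743.1k: above both → same outcome either way.
$712.8k: above both → same outcome either way.
Count: 1.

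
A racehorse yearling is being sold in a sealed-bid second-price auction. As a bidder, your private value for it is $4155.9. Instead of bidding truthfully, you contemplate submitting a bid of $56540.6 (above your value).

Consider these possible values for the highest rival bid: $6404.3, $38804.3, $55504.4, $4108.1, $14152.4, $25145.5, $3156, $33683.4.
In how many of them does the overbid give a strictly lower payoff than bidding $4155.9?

The deviation hurts exactly when the highest competing bid lies strictly between $4155.9 and $56540.6 — overbidding then wins at a price above your value.
$6404.3: inside the interval → strictly worse (loss $2248.4).
$38804.3: inside the interval → strictly worse (loss $34648.4).
$55504.4: inside the interval → strictly worse (loss $51348.5).
$4108.1: below both → same outcome either way.
$14152.4: inside the interval → strictly worse (loss $9996.5).
$25145.5: inside the interval → strictly worse (loss $20989.6).
$3156: below both → same outcome either way.
$33683.4: inside the interval → strictly worse (loss $29527.5).
Count: 6.

6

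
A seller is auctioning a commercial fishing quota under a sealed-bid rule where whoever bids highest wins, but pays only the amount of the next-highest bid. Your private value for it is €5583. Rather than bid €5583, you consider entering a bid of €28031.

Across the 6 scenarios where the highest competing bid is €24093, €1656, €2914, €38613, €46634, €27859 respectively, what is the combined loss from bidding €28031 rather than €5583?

The deviation costs you only when the competing bid falls strictly between €5583 and €28031; elsewhere both bids give the same outcome.
€24093: truthful payoff €0, deviation payoff −€18510 → loss €18510.
€1656: outcomes coincide → loss €0.
€2914: outcomes coincide → loss €0.
€38613: outcomes coincide → loss €0.
€46634: outcomes coincide → loss €0.
€27859: truthful payoff €0, deviation payoff −€22276 → loss €22276.
Total loss = €18510 + €22276 = €40786.

€40786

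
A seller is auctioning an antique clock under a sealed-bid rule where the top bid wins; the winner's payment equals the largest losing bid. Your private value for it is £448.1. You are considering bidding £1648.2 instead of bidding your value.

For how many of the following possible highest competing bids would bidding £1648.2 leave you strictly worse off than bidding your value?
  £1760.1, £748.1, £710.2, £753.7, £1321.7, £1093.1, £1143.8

The deviation hurts exactly when the highest competing bid lies strictly between £448.1 and £1648.2 — overbidding then wins at a price above your value.
£1760.1: above both → same outcome either way.
£748.1: inside the interval → strictly worse (loss £300).
£710.2: inside the interval → strictly worse (loss £262.1).
£753.7: inside the interval → strictly worse (loss £305.6).
£1321.7: inside the interval → strictly worse (loss £873.6).
£1093.1: inside the interval → strictly worse (loss £645).
£1143.8: inside the interval → strictly worse (loss £695.7).
Count: 6.

6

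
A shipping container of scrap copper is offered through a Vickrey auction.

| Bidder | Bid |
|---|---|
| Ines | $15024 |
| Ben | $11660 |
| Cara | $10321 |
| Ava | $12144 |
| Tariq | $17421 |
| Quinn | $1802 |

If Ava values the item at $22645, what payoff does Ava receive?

Highest bid: Tariq at $17421, so Tariq wins.
Second-highest bid: Ines at $15024 — that is the price the winner pays.
Ava did not win, so Ava pays nothing and receives nothing: payoff $0.

$0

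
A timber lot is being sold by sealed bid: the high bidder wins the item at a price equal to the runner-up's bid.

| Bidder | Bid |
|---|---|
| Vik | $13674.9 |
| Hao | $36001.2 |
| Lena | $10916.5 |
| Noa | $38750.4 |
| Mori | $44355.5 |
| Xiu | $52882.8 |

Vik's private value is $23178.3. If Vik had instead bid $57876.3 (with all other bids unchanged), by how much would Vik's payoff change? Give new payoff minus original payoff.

−$29704.5

The highest bid among the other bidders is $52882.8; Vik's bid doesn't change that.
Original bid $13674.9: Vik is not highest (top rival bid is $52882.8); payoff $0.
Alternative bid $57876.3: Vik is highest, pays the top rival bid $52882.8; payoff $23178.3 − $52882.8 = −$29704.5.
Change in payoff = −$29704.5 − ($0) = −$29704.5.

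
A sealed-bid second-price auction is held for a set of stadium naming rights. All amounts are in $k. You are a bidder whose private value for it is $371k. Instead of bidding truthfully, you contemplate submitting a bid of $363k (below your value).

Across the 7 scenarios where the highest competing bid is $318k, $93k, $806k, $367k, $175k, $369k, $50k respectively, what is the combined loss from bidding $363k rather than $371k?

$6k

The deviation costs you only when the competing bid falls strictly between $363k and $371k; elsewhere both bids give the same outcome.
$318k: outcomes coincide → loss $0k.
$93k: outcomes coincide → loss $0k.
$806k: outcomes coincide → loss $0k.
$367k: truthful payoff $4k, deviation payoff $0k → loss $4k.
$175k: outcomes coincide → loss $0k.
$369k: truthful payoff $2k, deviation payoff $0k → loss $2k.
$50k: outcomes coincide → loss $0k.
Total loss = $4k + $2k = $6k.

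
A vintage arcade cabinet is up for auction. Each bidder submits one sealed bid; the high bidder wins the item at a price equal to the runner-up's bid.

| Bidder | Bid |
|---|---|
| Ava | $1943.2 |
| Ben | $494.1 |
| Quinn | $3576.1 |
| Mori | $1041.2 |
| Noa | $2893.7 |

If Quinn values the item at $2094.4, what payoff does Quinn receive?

−$799.3

Highest bid: Quinn at $3576.1, so Quinn wins.
Second-highest bid: Noa at $2893.7 — that is the price the winner pays.
Quinn's payoff = value − price = $2094.4 − $2893.7 = −$799.3.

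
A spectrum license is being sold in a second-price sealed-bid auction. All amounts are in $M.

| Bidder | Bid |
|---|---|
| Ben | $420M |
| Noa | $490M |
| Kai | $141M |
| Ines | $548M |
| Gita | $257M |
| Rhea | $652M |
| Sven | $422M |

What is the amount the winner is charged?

Highest bid: Rhea at $652M, so Rhea wins.
Second-highest bid: Ines at $548M — that is the price the winner pays.

$548M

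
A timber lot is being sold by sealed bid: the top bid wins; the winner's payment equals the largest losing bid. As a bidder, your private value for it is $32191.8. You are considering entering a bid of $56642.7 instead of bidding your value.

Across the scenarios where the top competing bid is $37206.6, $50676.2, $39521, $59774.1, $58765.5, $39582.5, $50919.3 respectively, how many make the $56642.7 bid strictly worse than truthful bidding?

5

The deviation hurts exactly when the highest competing bid lies strictly between $32191.8 and $56642.7 — overbidding then wins at a price above your value.
$37206.6: inside the interval → strictly worse (loss $5014.8).
$50676.2: inside the interval → strictly worse (loss $18484.4).
$39521: inside the interval → strictly worse (loss $7329.2).
$59774.1: above both → same outcome either way.
$58765.5: above both → same outcome either way.
$39582.5: inside the interval → strictly worse (loss $7390.7).
$50919.3: inside the interval → strictly worse (loss $18727.5).
Count: 5.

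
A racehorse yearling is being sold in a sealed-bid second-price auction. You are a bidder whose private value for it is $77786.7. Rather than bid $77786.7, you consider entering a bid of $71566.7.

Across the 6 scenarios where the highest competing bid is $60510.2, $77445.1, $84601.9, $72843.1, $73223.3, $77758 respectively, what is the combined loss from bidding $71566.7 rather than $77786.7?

$9877.3

The deviation costs you only when the competing bid falls strictly between $71566.7 and $77786.7; elsewhere both bids give the same outcome.
$60510.2: outcomes coincide → loss $0.
$77445.1: truthful payoff $341.6, deviation payoff $0 → loss $341.6.
$84601.9: outcomes coincide → loss $0.
$72843.1: truthful payoff $4943.6, deviation payoff $0 → loss $4943.6.
$73223.3: truthful payoff $4563.4, deviation payoff $0 → loss $4563.4.
$77758: truthful payoff $28.7, deviation payoff $0 → loss $28.7.
Total loss = $341.6 + $4943.6 + $4563.4 + $28.7 = $9877.3.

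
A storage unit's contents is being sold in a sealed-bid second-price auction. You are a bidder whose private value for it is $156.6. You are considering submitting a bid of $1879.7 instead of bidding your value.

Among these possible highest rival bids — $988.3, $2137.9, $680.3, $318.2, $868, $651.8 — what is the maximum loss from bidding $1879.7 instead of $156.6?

$988.3: truthful gives $0, deviation gives −$831.7 → loss $831.7.
$2137.9: same outcome either way → loss $0.
$680.3: truthful gives $0, deviation gives −$523.7 → loss $523.7.
$318.2: truthful gives $0, deviation gives −$161.6 → loss $161.6.
$868: truthful gives $0, deviation gives −$711.4 → loss $711.4.
$651.8: truthful gives $0, deviation gives −$495.2 → loss $495.2.
Maximum loss: $831.7.

$831.7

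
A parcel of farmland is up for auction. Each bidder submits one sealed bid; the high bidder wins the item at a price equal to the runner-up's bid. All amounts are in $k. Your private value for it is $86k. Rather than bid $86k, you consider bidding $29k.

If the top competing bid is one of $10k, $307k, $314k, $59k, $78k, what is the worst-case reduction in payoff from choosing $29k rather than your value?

$27k

$10k: same outcome either way → loss $0k.
$307k: same outcome either way → loss $0k.
$314k: same outcome either way → loss $0k.
$59k: truthful gives $27k, deviation gives $0k → loss $27k.
$78k: truthful gives $8k, deviation gives $0k → loss $8k.
Maximum loss: $27k.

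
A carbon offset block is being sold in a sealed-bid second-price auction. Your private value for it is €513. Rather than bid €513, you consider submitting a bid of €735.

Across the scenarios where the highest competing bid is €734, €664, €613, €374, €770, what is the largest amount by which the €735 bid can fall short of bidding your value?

€734: truthful gives €0, deviation gives −€221 → loss €221.
€664: truthful gives €0, deviation gives −€151 → loss €151.
€613: truthful gives €0, deviation gives −€100 → loss €100.
€374: same outcome either way → loss €0.
€770: same outcome either way → loss €0.
Maximum loss: €221.

€221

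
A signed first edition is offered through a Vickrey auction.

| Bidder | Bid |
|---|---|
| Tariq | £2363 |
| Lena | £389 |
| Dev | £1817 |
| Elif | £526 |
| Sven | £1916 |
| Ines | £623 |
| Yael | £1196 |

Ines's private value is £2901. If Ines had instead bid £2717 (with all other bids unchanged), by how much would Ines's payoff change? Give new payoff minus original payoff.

£538

The highest bid among the other bidders is £2363; Ines's bid doesn't change that.
Original bid £623: Ines is not highest (top rival bid is £2363); payoff £0.
Alternative bid £2717: Ines is highest, pays the top rival bid £2363; payoff £2901 − £2363 = £538.
Change in payoff = £538 − (£0) = £538.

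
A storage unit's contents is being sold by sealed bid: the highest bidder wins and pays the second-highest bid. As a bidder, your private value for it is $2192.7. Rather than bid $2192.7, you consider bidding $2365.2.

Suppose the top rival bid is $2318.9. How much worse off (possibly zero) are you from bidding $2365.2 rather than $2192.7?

$126.2

Bidding your value $2192.7: you lose (since $2192.7 < $2318.9). Payoff $0.
Bidding $2365.2: you win and pay $2318.9. Payoff $2192.7 − $2318.9 = −$126.2.
The competing bid $2318.9 lies between your value and your inflated bid, so overbidding wins an item priced above your value.
Loss from deviating = $0 − (−$126.2) = $126.2.
Truthful bidding weakly dominates here: raising your bid can only win items priced above your value, and lowering it can only forfeit items priced below.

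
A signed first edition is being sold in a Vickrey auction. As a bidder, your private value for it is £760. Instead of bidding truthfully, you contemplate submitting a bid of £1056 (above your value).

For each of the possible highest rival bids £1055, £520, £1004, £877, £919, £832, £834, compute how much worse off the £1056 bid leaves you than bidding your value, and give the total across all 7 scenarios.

The deviation costs you only when the competing bid falls strictly between £760 and £1056; elsewhere both bids give the same outcome.
£1055: truthful payoff £0, deviation payoff −£295 → loss £295.
£520: outcomes coincide → loss £0.
£1004: truthful payoff £0, deviation payoff −£244 → loss £244.
£877: truthful payoff £0, deviation payoff −£117 → loss £117.
£919: truthful payoff £0, deviation payoff −£159 → loss £159.
£832: truthful payoff £0, deviation payoff −£72 → loss £72.
£834: truthful payoff £0, deviation payoff −£74 → loss £74.
Total loss = £295 + £244 + £117 + £159 + £72 + £74 = £961.
Truthful bidding weakly dominates here: raising your bid can only win items priced above your value, and lowering it can only forfeit items priced below.

£961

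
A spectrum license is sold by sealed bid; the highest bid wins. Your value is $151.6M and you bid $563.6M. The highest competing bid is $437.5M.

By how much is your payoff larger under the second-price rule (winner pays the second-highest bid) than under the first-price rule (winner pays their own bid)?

$126.1M

You have the highest bid, so you win under either rule.
Second-price: pay $437.5M → payoff −$285.9M.
First-price: pay your own bid $563.6M → payoff −$412M.
Difference = −$285.9M − (−$412M) = $126.1M.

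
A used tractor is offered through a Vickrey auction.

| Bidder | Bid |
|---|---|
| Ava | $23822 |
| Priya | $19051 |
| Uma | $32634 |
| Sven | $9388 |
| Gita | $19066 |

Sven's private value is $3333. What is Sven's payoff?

Highest bid: Uma at $32634, so Uma wins.
Second-highest bid: Ava at $23822 — that is the price the winner pays.
Sven did not win, so Sven pays nothing and receives nothing: payoff $0.

$0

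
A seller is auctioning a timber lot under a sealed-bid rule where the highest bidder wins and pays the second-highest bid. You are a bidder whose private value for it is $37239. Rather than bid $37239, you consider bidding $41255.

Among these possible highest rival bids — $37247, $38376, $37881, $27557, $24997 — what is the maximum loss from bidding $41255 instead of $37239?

$37247: truthful gives $0, deviation gives −$8 → loss $8.
$38376: truthful gives $0, deviation gives −$1137 → loss $1137.
$37881: truthful gives $0, deviation gives −$642 → loss $642.
$27557: same outcome either way → loss $0.
$24997: same outcome either way → loss $0.
Maximum loss: $1137.

$1137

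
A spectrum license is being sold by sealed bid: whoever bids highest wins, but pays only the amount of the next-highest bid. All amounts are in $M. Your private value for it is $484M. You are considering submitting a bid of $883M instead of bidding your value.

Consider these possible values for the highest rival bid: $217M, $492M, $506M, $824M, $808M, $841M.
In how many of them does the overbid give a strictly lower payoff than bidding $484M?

The deviation hurts exactly when the highest competing bid lies strictly between $484M and $883M — overbidding then wins at a price above your value.
$217M: below both → same outcome either way.
$492M: inside the interval → strictly worse (loss $8M).
$506M: inside the interval → strictly worse (loss $22M).
$824M: inside the interval → strictly worse (loss $340M).
$808M: inside the interval → strictly worse (loss $324M).
$841M: inside the interval → strictly worse (loss $357M).
Count: 5.

5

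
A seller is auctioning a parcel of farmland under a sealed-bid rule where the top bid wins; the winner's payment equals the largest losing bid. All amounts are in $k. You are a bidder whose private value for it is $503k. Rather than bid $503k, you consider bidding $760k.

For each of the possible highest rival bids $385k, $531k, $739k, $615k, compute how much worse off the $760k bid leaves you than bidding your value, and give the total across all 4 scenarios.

The deviation costs you only when the competing bid falls strictly between $503k and $760k; elsewhere both bids give the same outcome.
$385k: outcomes coincide → loss $0k.
$531k: truthful payoff $0k, deviation payoff −$28k → loss $28k.
$739k: truthful payoff $0k, deviation payoff −$236k → loss $236k.
$615k: truthful payoff $0k, deviation payoff −$112k → loss $112k.
Total loss = $28k + $236k + $112k = $376k.

$376k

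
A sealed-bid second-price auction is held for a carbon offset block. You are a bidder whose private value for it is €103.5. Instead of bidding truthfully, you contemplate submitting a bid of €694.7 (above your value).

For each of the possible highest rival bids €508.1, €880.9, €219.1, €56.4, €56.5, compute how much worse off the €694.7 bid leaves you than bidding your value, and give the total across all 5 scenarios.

The deviation costs you only when the competing bid falls strictly between €103.5 and €694.7; elsewhere both bids give the same outcome.
€508.1: truthful payoff €0, deviation payoff −€404.6 → loss €404.6.
€880.9: outcomes coincide → loss €0.
€219.1: truthful payoff €0, deviation payoff −€115.6 → loss €115.6.
€56.4: outcomes coincide → loss €0.
€56.5: outcomes coincide → loss €0.
Total loss = €404.6 + €115.6 = €520.2.

€520.2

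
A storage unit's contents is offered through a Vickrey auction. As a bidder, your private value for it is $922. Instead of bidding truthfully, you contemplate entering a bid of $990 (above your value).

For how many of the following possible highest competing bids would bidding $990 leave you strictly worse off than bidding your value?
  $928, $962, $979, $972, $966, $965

The deviation hurts exactly when the highest competing bid lies strictly between $922 and $990 — overbidding then wins at a price above your value.
$928: inside the interval → strictly worse (loss $6).
$962: inside the interval → strictly worse (loss $40).
$979: inside the interval → strictly worse (loss $57).
$972: inside the interval → strictly worse (loss $50).
$966: inside the interval → strictly worse (loss $44).
$965: inside the interval → strictly worse (loss $43).
Count: 6.

6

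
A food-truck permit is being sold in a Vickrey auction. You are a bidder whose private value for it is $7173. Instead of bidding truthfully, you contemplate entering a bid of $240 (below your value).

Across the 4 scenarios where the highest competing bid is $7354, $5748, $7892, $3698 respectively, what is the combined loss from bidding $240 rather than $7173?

The deviation costs you only when the competing bid falls strictly between $240 and $7173; elsewhere both bids give the same outcome.
$7354: outcomes coincide → loss $0.
$5748: truthful payoff $1425, deviation payoff $0 → loss $1425.
$7892: outcomes coincide → loss $0.
$3698: truthful payoff $3475, deviation payoff $0 → loss $3475.
Total loss = $1425 + $3475 = $4900.
Because the price is fixed by the runner-up's bid, deviating from your value can only change a good outcome into a bad one — never the reverse.

$4900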